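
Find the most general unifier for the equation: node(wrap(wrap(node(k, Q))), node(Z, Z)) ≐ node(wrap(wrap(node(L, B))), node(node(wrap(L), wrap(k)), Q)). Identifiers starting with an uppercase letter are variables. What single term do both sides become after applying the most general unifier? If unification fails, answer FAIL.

node(wrap(wrap(node(k, node(wrap(k), wrap(k))))), node(node(wrap(k), wrap(k)), node(wrap(k), wrap(k))))

Decompose node/2: wrap(wrap(node(k, Q))) ≐ wrap(wrap(node(L, B))),  node(Z, Z) ≐ node(node(wrap(L), wrap(k)), Q).
Decompose wrap/1: wrap(node(k, Q)) ≐ wrap(node(L, B)).
Decompose wrap/1: node(k, Q) ≐ node(L, B).
Decompose node/2: k ≐ L,  Q ≐ B.
Bind L := k; substituting into the one remaining equation that mentions L gives: node(Z, Z) ≐ node(node(wrap(k), wrap(k)), Q).
Bind Q := B; substituting into the remaining equation gives: node(Z, Z) ≐ node(node(wrap(k), wrap(k)), B).
Decompose node/2: Z ≐ node(wrap(k), wrap(k)),  Z ≐ B.
Bind Z := node(wrap(k), wrap(k)); substituting into the remaining equation gives: node(wrap(k), wrap(k)) ≐ B.
Bind B := node(wrap(k), wrap(k)). Substituting into the earlier binding gives Q := node(wrap(k), wrap(k)).
Applying the MGU to either side gives node(wrap(wrap(node(k, node(wrap(k), wrap(k))))), node(node(wrap(k), wrap(k)), node(wrap(k), wrap(k)))).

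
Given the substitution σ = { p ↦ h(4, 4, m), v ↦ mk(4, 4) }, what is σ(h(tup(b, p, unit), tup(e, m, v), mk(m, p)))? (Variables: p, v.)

h(tup(b, h(4, 4, m), unit), tup(e, m, mk(4, 4)), mk(m, h(4, 4, m)))

Replace each occurrence of p with h(4, 4, m).
Replace each occurrence of v with mk(4, 4).
Result: h(tup(b, h(4, 4, m), unit), tup(e, m, mk(4, 4)), mk(m, h(4, 4, m))).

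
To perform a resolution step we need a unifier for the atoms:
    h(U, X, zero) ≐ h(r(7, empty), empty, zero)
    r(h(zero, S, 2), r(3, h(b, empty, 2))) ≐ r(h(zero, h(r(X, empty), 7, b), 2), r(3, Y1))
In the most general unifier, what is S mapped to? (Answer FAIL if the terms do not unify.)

h(r(empty, empty), 7, b)

Decompose h/3: U ≐ r(7, empty),  X ≐ empty,  zero ≐ zero.
Bind U := r(7, empty); no other remaining equation mentions U.
Bind X := empty; substituting into the one remaining equation that mentions X gives: r(h(zero, S, 2), r(3, h(b, empty, 2))) ≐ r(h(zero, h(r(empty, empty), 7, b), 2), r(3, Y1)).
Delete trivial equation zero ≐ zero.
Decompose r/2: h(zero, S, 2) ≐ h(zero, h(r(empty, empty), 7, b), 2),  r(3, h(b, empty, 2)) ≐ r(3, Y1).
Decompose h/3: zero ≐ zero,  S ≐ h(r(empty, empty), 7, b),  2 ≐ 2.
Delete trivial equation zero ≐ zero.
Bind S := h(r(empty, empty), 7, b); no other remaining equation mentions S.
Delete trivial equation 2 ≐ 2.
Decompose r/2: 3 ≐ 3,  h(b, empty, 2) ≐ Y1.
Delete trivial equation 3 ≐ 3.
Bind Y1 := h(b, empty, 2).
MGU = { U := r(7, empty), X := empty, S := h(r(empty, empty), 7, b), Y1 := h(b, empty, 2) }, so S := h(r(empty, empty), 7, b).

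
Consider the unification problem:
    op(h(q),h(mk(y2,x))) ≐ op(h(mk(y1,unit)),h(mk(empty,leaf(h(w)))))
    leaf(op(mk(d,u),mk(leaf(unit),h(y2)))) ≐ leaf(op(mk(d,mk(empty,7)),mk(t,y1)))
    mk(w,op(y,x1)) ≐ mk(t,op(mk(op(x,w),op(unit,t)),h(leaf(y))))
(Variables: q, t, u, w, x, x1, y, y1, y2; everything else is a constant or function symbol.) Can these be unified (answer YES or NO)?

YES

Decompose op/2: h(q) ≐ h(mk(y1,unit)),  h(mk(y2,x)) ≐ h(mk(empty,leaf(h(w)))).
Decompose h/1: q ≐ mk(y1,unit).
Bind q := mk(y1,unit); no other remaining equation mentions q.
Decompose h/1: mk(y2,x) ≐ mk(empty,leaf(h(w))).
Decompose mk/2: y2 ≐ empty,  x ≐ leaf(h(w)).
Bind y2 := empty; substituting into the one remaining equation that mentions y2 gives: leaf(op(mk(d,u),mk(leaf(unit),h(empty)))) ≐ leaf(op(mk(d,mk(empty,7)),mk(t,y1))).
Bind x := leaf(h(w)); substituting into the one remaining equation that mentions x gives: mk(w,op(y,x1)) ≐ mk(t,op(mk(op(leaf(h(w)),w),op(unit,t)),h(leaf(y)))).
Decompose leaf/1: op(mk(d,u),mk(leaf(unit),h(empty))) ≐ op(mk(d,mk(empty,7)),mk(t,y1)).
Decompose op/2: mk(d,u) ≐ mk(d,mk(empty,7)),  mk(leaf(unit),h(empty)) ≐ mk(t,y1).
Decompose mk/2: d ≐ d,  u ≐ mk(empty,7).
Delete trivial equation d ≐ d.
Bind u := mk(empty,7); no other remaining equation mentions u.
Decompose mk/2: leaf(unit) ≐ t,  h(empty) ≐ y1.
Bind t := leaf(unit); substituting into the one remaining equation that mentions t gives: mk(w,op(y,x1)) ≐ mk(leaf(unit),op(mk(op(leaf(h(w)),w),op(unit,leaf(unit))),h(leaf(y)))).
Bind y1 := h(empty); no other remaining equation mentions y1. Substituting into the earlier binding gives q := mk(h(empty),unit).
Decompose mk/2: w ≐ leaf(unit),  op(y,x1) ≐ op(mk(op(leaf(h(w)),w),op(unit,leaf(unit))),h(leaf(y))).
Bind w := leaf(unit); substituting into the remaining equation gives: op(y,x1) ≐ op(mk(op(leaf(h(leaf(unit))),leaf(unit)),op(unit,leaf(unit))),h(leaf(y))). Substituting into the earlier binding gives x := leaf(h(leaf(unit))).
Decompose op/2: y ≐ mk(op(leaf(h(leaf(unit))),leaf(unit)),op(unit,leaf(unit))),  x1 ≐ h(leaf(y)).
Bind y := mk(op(leaf(h(leaf(unit))),leaf(unit)),op(unit,leaf(unit))); substituting into the remaining equation gives: x1 ≐ h(leaf(mk(op(leaf(h(leaf(unit))),leaf(unit)),op(unit,leaf(unit))))).
Bind x1 := h(leaf(mk(op(leaf(h(leaf(unit))),leaf(unit)),op(unit,leaf(unit))))).
No equations remain and no clash or occurs-check failure arose, so a unifier exists.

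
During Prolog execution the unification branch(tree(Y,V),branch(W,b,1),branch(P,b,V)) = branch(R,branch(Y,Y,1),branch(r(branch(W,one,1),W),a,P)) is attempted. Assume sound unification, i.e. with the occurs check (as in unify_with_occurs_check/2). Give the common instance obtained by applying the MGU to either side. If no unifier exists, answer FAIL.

FAIL

Decompose branch/3: tree(Y,V) = R,  branch(W,b,1) = branch(Y,Y,1),  branch(P,b,V) = branch(r(branch(W,one,1),W),a,P).
Bind R := tree(Y,V); no other remaining equation mentions R.
Decompose branch/3: W = Y,  b = Y,  1 = 1.
Bind W := Y; substituting into the one remaining equation that mentions W gives: branch(P,b,V) = branch(r(branch(Y,one,1),Y),a,P).
Bind Y := b; substituting into the one remaining equation that mentions Y gives: branch(P,b,V) = branch(r(branch(b,one,1),b),a,P). Substituting into the earlier bindings gives R := tree(b,V), W := b.
Delete trivial equation 1 = 1.
Decompose branch/3: P = r(branch(b,one,1),b),  b = a,  V = P.
Bind P := r(branch(b,one,1),b); substituting into the one remaining equation that mentions P gives: V = r(branch(b,one,1),b).
Clash: constants b and a differ; no unifier exists.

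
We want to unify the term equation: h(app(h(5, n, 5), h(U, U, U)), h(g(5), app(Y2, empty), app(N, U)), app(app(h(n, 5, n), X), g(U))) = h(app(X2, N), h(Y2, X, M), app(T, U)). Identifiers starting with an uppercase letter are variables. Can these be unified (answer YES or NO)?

NO

Decompose h/3: app(h(5, n, 5), h(U, U, U)) = app(X2, N),  h(g(5), app(Y2, empty), app(N, U)) = h(Y2, X, M),  app(app(h(n, 5, n), X), g(U)) = app(T, U).
Decompose app/2: h(5, n, 5) = X2,  h(U, U, U) = N.
Bind X2 := h(5, n, 5); no other remaining equation mentions X2.
Bind N := h(U, U, U); substituting into the one remaining equation that mentions N gives: h(g(5), app(Y2, empty), app(h(U, U, U), U)) = h(Y2, X, M).
Decompose h/3: g(5) = Y2,  app(Y2, empty) = X,  app(h(U, U, U), U) = M.
Bind Y2 := g(5); substituting into the one remaining equation that mentions Y2 gives: app(g(5), empty) = X.
Bind X := app(g(5), empty); substituting into the one remaining equation that mentions X gives: app(app(h(n, 5, n), app(g(5), empty)), g(U)) = app(T, U).
Bind M := app(h(U, U, U), U); no other remaining equation mentions M.
Decompose app/2: app(h(n, 5, n), app(g(5), empty)) = T,  g(U) = U.
Bind T := app(h(n, 5, n), app(g(5), empty)); no other remaining equation mentions T.
Occurs check fails: U occurs in g(U); the equation U = g(U) has no finite solution.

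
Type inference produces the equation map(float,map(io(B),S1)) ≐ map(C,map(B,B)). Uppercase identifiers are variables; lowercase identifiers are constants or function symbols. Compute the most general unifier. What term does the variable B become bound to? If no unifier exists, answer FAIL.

FAIL

Decompose map/2: float ≐ C,  map(io(B),S1) ≐ map(B,B).
Bind C := float; no other remaining equation mentions C.
Decompose map/2: io(B) ≐ B,  S1 ≐ B.
Occurs check fails: B occurs in io(B); the equation B ≐ io(B) has no finite solution.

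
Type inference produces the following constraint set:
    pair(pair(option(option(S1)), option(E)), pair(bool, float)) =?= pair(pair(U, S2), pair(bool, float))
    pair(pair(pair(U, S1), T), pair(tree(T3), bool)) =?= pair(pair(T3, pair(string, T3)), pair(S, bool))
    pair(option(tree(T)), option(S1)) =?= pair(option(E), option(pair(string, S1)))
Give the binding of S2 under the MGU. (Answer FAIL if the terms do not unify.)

FAIL

Decompose pair/2: pair(option(option(S1)), option(E)) =?= pair(U, S2),  pair(bool, float) =?= pair(bool, float).
Decompose pair/2: option(option(S1)) =?= U,  option(E) =?= S2.
Bind U := option(option(S1)); substituting into the one remaining equation that mentions U gives: pair(pair(pair(option(option(S1)), S1), T), pair(tree(T3), bool)) =?= pair(pair(T3, pair(string, T3)), pair(S, bool)).
Bind S2 := option(E); no other remaining equation mentions S2.
Delete trivial equation pair(bool, float) =?= pair(bool, float).
Decompose pair/2: pair(pair(option(option(S1)), S1), T) =?= pair(T3, pair(string, T3)),  pair(tree(T3), bool) =?= pair(S, bool).
Decompose pair/2: pair(option(option(S1)), S1) =?= T3,  T =?= pair(string, T3).
Bind T3 := pair(option(option(S1)), S1); substituting into the 2 remaining equations that mention T3 gives: T =?= pair(string, pair(option(option(S1)), S1)),  pair(tree(pair(option(option(S1)), S1)), bool) =?= pair(S, bool).
Bind T := pair(string, pair(option(option(S1)), S1)); substituting into the one remaining equation that mentions T gives: pair(option(tree(pair(string, pair(option(option(S1)), S1)))), option(S1)) =?= pair(option(E), option(pair(string, S1))).
Decompose pair/2: tree(pair(option(option(S1)), S1)) =?= S,  bool =?= bool.
Bind S := tree(pair(option(option(S1)), S1)); no other remaining equation mentions S.
Delete trivial equation bool =?= bool.
Decompose pair/2: option(tree(pair(string, pair(option(option(S1)), S1)))) =?= option(E),  option(S1) =?= option(pair(string, S1)).
Decompose option/1: tree(pair(string, pair(option(option(S1)), S1))) =?= E.
Bind E := tree(pair(string, pair(option(option(S1)), S1))); no other remaining equation mentions E. Substituting into the earlier binding gives S2 := option(tree(pair(string, pair(option(option(S1)), S1)))).
Decompose option/1: S1 =?= pair(string, S1).
Occurs check fails: S1 occurs in pair(string, S1); the equation S1 =?= pair(string, S1) has no finite solution.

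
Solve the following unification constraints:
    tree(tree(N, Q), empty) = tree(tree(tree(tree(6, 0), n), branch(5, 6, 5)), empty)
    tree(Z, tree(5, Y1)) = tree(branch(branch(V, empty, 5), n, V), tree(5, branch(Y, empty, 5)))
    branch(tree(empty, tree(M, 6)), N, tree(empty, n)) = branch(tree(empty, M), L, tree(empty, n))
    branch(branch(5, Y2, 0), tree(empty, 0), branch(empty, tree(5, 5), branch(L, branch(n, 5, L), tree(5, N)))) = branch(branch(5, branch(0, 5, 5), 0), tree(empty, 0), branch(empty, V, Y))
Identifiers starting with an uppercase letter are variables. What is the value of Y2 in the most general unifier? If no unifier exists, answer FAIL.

FAIL

Decompose tree/2: tree(N, Q) = tree(tree(tree(6, 0), n), branch(5, 6, 5)),  empty = empty.
Decompose tree/2: N = tree(tree(6, 0), n),  Q = branch(5, 6, 5).
Bind N := tree(tree(6, 0), n); substituting into the 2 remaining equations that mention N gives: branch(tree(empty, tree(M, 6)), tree(tree(6, 0), n), tree(empty, n)) = branch(tree(empty, M), L, tree(empty, n)),  branch(branch(5, Y2, 0), tree(empty, 0), branch(empty, tree(5, 5), branch(L, branch(n, 5, L), tree(5, tree(tree(6, 0), n))))) = branch(branch(5, branch(0, 5, 5), 0), tree(empty, 0), branch(empty, V, Y)).
Bind Q := branch(5, 6, 5); no other remaining equation mentions Q.
Delete trivial equation empty = empty.
Decompose tree/2: Z = branch(branch(V, empty, 5), n, V),  tree(5, Y1) = tree(5, branch(Y, empty, 5)).
Bind Z := branch(branch(V, empty, 5), n, V); no other remaining equation mentions Z.
Decompose tree/2: 5 = 5,  Y1 = branch(Y, empty, 5).
Delete trivial equation 5 = 5.
Bind Y1 := branch(Y, empty, 5); no other remaining equation mentions Y1.
Decompose branch/3: tree(empty, tree(M, 6)) = tree(empty, M),  tree(tree(6, 0), n) = L,  tree(empty, n) = tree(empty, n).
Decompose tree/2: empty = empty,  tree(M, 6) = M.
Delete trivial equation empty = empty.
Occurs check fails: M occurs in tree(M, 6); the equation M = tree(M, 6) has no finite solution.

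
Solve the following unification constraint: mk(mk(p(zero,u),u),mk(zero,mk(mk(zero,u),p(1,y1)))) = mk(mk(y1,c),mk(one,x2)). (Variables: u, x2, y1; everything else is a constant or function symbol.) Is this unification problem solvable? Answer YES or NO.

Decompose mk/2: mk(p(zero,u),u) = mk(y1,c),  mk(zero,mk(mk(zero,u),p(1,y1))) = mk(one,x2).
Decompose mk/2: p(zero,u) = y1,  u = c.
Bind y1 := p(zero,u); substituting into the one remaining equation that mentions y1 gives: mk(zero,mk(mk(zero,u),p(1,p(zero,u)))) = mk(one,x2).
Bind u := c; substituting into the remaining equation gives: mk(zero,mk(mk(zero,c),p(1,p(zero,c)))) = mk(one,x2). Substituting into the earlier binding gives y1 := p(zero,c).
Decompose mk/2: zero = one,  mk(mk(zero,c),p(1,p(zero,c))) = x2.
Clash: constants zero and one differ; no unifier exists.

NO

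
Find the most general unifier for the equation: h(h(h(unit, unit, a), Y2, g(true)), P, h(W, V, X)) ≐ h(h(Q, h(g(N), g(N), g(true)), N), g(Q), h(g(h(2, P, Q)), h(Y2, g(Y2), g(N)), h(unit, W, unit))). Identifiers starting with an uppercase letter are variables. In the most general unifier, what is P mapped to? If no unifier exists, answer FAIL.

Decompose h/3: h(h(unit, unit, a), Y2, g(true)) ≐ h(Q, h(g(N), g(N), g(true)), N),  P ≐ g(Q),  h(W, V, X) ≐ h(g(h(2, P, Q)), h(Y2, g(Y2), g(N)), h(unit, W, unit)).
Decompose h/3: h(unit, unit, a) ≐ Q,  Y2 ≐ h(g(N), g(N), g(true)),  g(true) ≐ N.
Bind Q := h(unit, unit, a); substituting into the 2 remaining equations that mention Q gives: P ≐ g(h(unit, unit, a)),  h(W, V, X) ≐ h(g(h(2, P, h(unit, unit, a))), h(Y2, g(Y2), g(N)), h(unit, W, unit)).
Bind Y2 := h(g(N), g(N), g(true)); substituting into the one remaining equation that mentions Y2 gives: h(W, V, X) ≐ h(g(h(2, P, h(unit, unit, a))), h(h(g(N), g(N), g(true)), g(h(g(N), g(N), g(true))), g(N)), h(unit, W, unit)).
Bind N := g(true); substituting into the one remaining equation that mentions N gives: h(W, V, X) ≐ h(g(h(2, P, h(unit, unit, a))), h(h(g(g(true)), g(g(true)), g(true)), g(h(g(g(true)), g(g(true)), g(true))), g(g(true))), h(unit, W, unit)). Substituting into the earlier binding gives Y2 := h(g(g(true)), g(g(true)), g(true)).
Bind P := g(h(unit, unit, a)); substituting into the remaining equation gives: h(W, V, X) ≐ h(g(h(2, g(h(unit, unit, a)), h(unit, unit, a))), h(h(g(g(true)), g(g(true)), g(true)), g(h(g(g(true)), g(g(true)), g(true))), g(g(true))), h(unit, W, unit)).
Decompose h/3: W ≐ g(h(2, g(h(unit, unit, a)), h(unit, unit, a))),  V ≐ h(h(g(g(true)), g(g(true)), g(true)), g(h(g(g(true)), g(g(true)), g(true))), g(g(true))),  X ≐ h(unit, W, unit).
Bind W := g(h(2, g(h(unit, unit, a)), h(unit, unit, a))); substituting into the one remaining equation that mentions W gives: X ≐ h(unit, g(h(2, g(h(unit, unit, a)), h(unit, unit, a))), unit).
Bind V := h(h(g(g(true)), g(g(true)), g(true)), g(h(g(g(true)), g(g(true)), g(true))), g(g(true))); no other remaining equation mentions V.
Bind X := h(unit, g(h(2, g(h(unit, unit, a)), h(unit, unit, a))), unit).
MGU = { Q -> h(unit, unit, a), Y2 -> h(g(g(true)), g(g(true)), g(true)), N -> g(true), P -> g(h(unit, unit, a)), W -> g(h(2, g(h(unit, unit, a)), h(unit, unit, a))), V -> h(h(g(g(true)), g(g(true)), g(true)), g(h(g(g(true)), g(g(true)), g(true))), g(g(true))), X -> h(unit, g(h(2, g(h(unit, unit, a)), h(unit, unit, a))), unit) }, so P -> g(h(unit, unit, a)).

g(h(unit, unit, a))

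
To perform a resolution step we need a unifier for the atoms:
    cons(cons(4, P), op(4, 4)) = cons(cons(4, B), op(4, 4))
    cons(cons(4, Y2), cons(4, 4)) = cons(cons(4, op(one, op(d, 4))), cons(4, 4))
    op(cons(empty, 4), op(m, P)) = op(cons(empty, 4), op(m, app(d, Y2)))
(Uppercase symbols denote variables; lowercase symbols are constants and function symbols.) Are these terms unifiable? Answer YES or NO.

Decompose cons/2: cons(4, P) = cons(4, B),  op(4, 4) = op(4, 4).
Decompose cons/2: 4 = 4,  P = B.
Delete trivial equation 4 = 4.
Bind P := B; substituting into the one remaining equation that mentions P gives: op(cons(empty, 4), op(m, B)) = op(cons(empty, 4), op(m, app(d, Y2))).
Delete trivial equation op(4, 4) = op(4, 4).
Decompose cons/2: cons(4, Y2) = cons(4, op(one, op(d, 4))),  cons(4, 4) = cons(4, 4).
Decompose cons/2: 4 = 4,  Y2 = op(one, op(d, 4)).
Delete trivial equation 4 = 4.
Bind Y2 := op(one, op(d, 4)); substituting into the one remaining equation that mentions Y2 gives: op(cons(empty, 4), op(m, B)) = op(cons(empty, 4), op(m, app(d, op(one, op(d, 4))))).
Delete trivial equation cons(4, 4) = cons(4, 4).
Decompose op/2: cons(empty, 4) = cons(empty, 4),  op(m, B) = op(m, app(d, op(one, op(d, 4)))).
Delete trivial equation cons(empty, 4) = cons(empty, 4).
Decompose op/2: m = m,  B = app(d, op(one, op(d, 4))).
Delete trivial equation m = m.
Bind B := app(d, op(one, op(d, 4))). Substituting into the earlier binding gives P := app(d, op(one, op(d, 4))).
No equations remain and no clash or occurs-check failure arose, so a unifier exists.

YES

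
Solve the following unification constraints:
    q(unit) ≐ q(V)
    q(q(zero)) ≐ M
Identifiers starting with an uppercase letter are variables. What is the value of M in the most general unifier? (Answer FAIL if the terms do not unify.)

Decompose q/1: unit ≐ V.
Bind V := unit; no other remaining equation mentions V.
Bind M := q(q(zero)).
MGU = { V := unit, M := q(q(zero)) }, so M := q(q(zero)).

q(q(zero))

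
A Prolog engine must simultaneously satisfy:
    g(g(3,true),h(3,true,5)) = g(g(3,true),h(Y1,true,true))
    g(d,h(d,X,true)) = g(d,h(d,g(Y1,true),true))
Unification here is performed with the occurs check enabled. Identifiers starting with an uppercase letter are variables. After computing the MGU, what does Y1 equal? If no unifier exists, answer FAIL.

Decompose g/2: g(3,true) = g(3,true),  h(3,true,5) = h(Y1,true,true).
Delete trivial equation g(3,true) = g(3,true).
Decompose h/3: 3 = Y1,  true = true,  5 = true.
Bind Y1 := 3; substituting into the one remaining equation that mentions Y1 gives: g(d,h(d,X,true)) = g(d,h(d,g(3,true),true)).
Delete trivial equation true = true.
Clash: constants 5 and true differ; no unifier exists.

FAIL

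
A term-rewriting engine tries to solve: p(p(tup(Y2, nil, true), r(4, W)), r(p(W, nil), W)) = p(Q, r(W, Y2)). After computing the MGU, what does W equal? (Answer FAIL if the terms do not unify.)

Decompose p/2: p(tup(Y2, nil, true), r(4, W)) = Q,  r(p(W, nil), W) = r(W, Y2).
Bind Q := p(tup(Y2, nil, true), r(4, W)); no other remaining equation mentions Q.
Decompose r/2: p(W, nil) = W,  W = Y2.
Occurs check fails: W occurs in p(W, nil); the equation W = p(W, nil) has no finite solution.

FAIL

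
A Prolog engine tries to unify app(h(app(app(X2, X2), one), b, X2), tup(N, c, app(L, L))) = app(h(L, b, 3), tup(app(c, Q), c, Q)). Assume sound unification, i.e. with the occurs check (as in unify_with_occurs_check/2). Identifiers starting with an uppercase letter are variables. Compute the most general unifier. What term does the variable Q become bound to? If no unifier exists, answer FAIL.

Decompose app/2: h(app(app(X2, X2), one), b, X2) = h(L, b, 3),  tup(N, c, app(L, L)) = tup(app(c, Q), c, Q).
Decompose h/3: app(app(X2, X2), one) = L,  b = b,  X2 = 3.
Bind L := app(app(X2, X2), one); substituting into the one remaining equation that mentions L gives: tup(N, c, app(app(app(X2, X2), one), app(app(X2, X2), one))) = tup(app(c, Q), c, Q).
Delete trivial equation b = b.
Bind X2 := 3; substituting into the remaining equation gives: tup(N, c, app(app(app(3, 3), one), app(app(3, 3), one))) = tup(app(c, Q), c, Q). Substituting into the earlier binding gives L := app(app(3, 3), one).
Decompose tup/3: N = app(c, Q),  c = c,  app(app(app(3, 3), one), app(app(3, 3), one)) = Q.
Bind N := app(c, Q); no other remaining equation mentions N.
Delete trivial equation c = c.
Bind Q := app(app(app(3, 3), one), app(app(3, 3), one)). Substituting into the earlier binding gives N := app(c, app(app(app(3, 3), one), app(app(3, 3), one))).
MGU = { L -> app(app(3, 3), one), X2 -> 3, N -> app(c, app(app(app(3, 3), one), app(app(3, 3), one))), Q -> app(app(app(3, 3), one), app(app(3, 3), one)) }, so Q -> app(app(app(3, 3), one), app(app(3, 3), one)).

app(app(app(3, 3), one), app(app(3, 3), one))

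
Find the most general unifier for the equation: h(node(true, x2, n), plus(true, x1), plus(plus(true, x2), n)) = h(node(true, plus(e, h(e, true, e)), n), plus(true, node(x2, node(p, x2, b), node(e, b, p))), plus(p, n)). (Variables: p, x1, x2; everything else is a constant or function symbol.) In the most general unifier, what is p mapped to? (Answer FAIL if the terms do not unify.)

plus(true, plus(e, h(e, true, e)))

Decompose h/3: node(true, x2, n) = node(true, plus(e, h(e, true, e)), n),  plus(true, x1) = plus(true, node(x2, node(p, x2, b), node(e, b, p))),  plus(plus(true, x2), n) = plus(p, n).
Decompose node/3: true = true,  x2 = plus(e, h(e, true, e)),  n = n.
Delete trivial equation true = true.
Bind x2 := plus(e, h(e, true, e)); substituting into the 2 remaining equations that mention x2 gives: plus(true, x1) = plus(true, node(plus(e, h(e, true, e)), node(p, plus(e, h(e, true, e)), b), node(e, b, p))),  plus(plus(true, plus(e, h(e, true, e))), n) = plus(p, n).
Delete trivial equation n = n.
Decompose plus/2: true = true,  x1 = node(plus(e, h(e, true, e)), node(p, plus(e, h(e, true, e)), b), node(e, b, p)).
Delete trivial equation true = true.
Bind x1 := node(plus(e, h(e, true, e)), node(p, plus(e, h(e, true, e)), b), node(e, b, p)); no other remaining equation mentions x1.
Decompose plus/2: plus(true, plus(e, h(e, true, e))) = p,  n = n.
Bind p := plus(true, plus(e, h(e, true, e))); no other remaining equation mentions p. Substituting into the earlier binding gives x1 := node(plus(e, h(e, true, e)), node(plus(true, plus(e, h(e, true, e))), plus(e, h(e, true, e)), b), node(e, b, plus(true, plus(e, h(e, true, e))))).
Delete trivial equation n = n.
MGU = { x2 := plus(e, h(e, true, e)), x1 := node(plus(e, h(e, true, e)), node(plus(true, plus(e, h(e, true, e))), plus(e, h(e, true, e)), b), node(e, b, plus(true, plus(e, h(e, true, e))))), p := plus(true, plus(e, h(e, true, e))) }, so p := plus(true, plus(e, h(e, true, e))).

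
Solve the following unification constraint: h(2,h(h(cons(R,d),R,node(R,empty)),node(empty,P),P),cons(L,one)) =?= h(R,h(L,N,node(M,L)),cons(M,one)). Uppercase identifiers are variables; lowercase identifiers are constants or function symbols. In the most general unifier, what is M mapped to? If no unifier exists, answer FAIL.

h(cons(2,d),2,node(2,empty))

Decompose h/3: 2 =?= R,  h(h(cons(R,d),R,node(R,empty)),node(empty,P),P) =?= h(L,N,node(M,L)),  cons(L,one) =?= cons(M,one).
Bind R := 2; substituting into the one remaining equation that mentions R gives: h(h(cons(2,d),2,node(2,empty)),node(empty,P),P) =?= h(L,N,node(M,L)).
Decompose h/3: h(cons(2,d),2,node(2,empty)) =?= L,  node(empty,P) =?= N,  P =?= node(M,L).
Bind L := h(cons(2,d),2,node(2,empty)); substituting into the 2 remaining equations that mention L gives: P =?= node(M,h(cons(2,d),2,node(2,empty))),  cons(h(cons(2,d),2,node(2,empty)),one) =?= cons(M,one).
Bind N := node(empty,P); no other remaining equation mentions N.
Bind P := node(M,h(cons(2,d),2,node(2,empty))); no other remaining equation mentions P. Substituting into the earlier binding gives N := node(empty,node(M,h(cons(2,d),2,node(2,empty)))).
Decompose cons/2: h(cons(2,d),2,node(2,empty)) =?= M,  one =?= one.
Bind M := h(cons(2,d),2,node(2,empty)); no other remaining equation mentions M. Substituting into the earlier bindings gives N := node(empty,node(h(cons(2,d),2,node(2,empty)),h(cons(2,d),2,node(2,empty)))), P := node(h(cons(2,d),2,node(2,empty)),h(cons(2,d),2,node(2,empty))).
Delete trivial equation one =?= one.
MGU = { R -> 2, L -> h(cons(2,d),2,node(2,empty)), N -> node(empty,node(h(cons(2,d),2,node(2,empty)),h(cons(2,d),2,node(2,empty)))), P -> node(h(cons(2,d),2,node(2,empty)),h(cons(2,d),2,node(2,empty))), M -> h(cons(2,d),2,node(2,empty)) }, so M -> h(cons(2,d),2,node(2,empty)).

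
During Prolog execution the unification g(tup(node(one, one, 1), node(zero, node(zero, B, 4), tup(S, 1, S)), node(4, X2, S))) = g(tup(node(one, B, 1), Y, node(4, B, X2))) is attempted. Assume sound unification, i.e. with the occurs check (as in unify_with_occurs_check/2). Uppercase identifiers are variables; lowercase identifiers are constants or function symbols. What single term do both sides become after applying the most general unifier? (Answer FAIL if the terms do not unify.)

Decompose g/1: tup(node(one, one, 1), node(zero, node(zero, B, 4), tup(S, 1, S)), node(4, X2, S)) = tup(node(one, B, 1), Y, node(4, B, X2)).
Decompose tup/3: node(one, one, 1) = node(one, B, 1),  node(zero, node(zero, B, 4), tup(S, 1, S)) = Y,  node(4, X2, S) = node(4, B, X2).
Decompose node/3: one = one,  one = B,  1 = 1.
Delete trivial equation one = one.
Bind B := one; substituting into the 2 remaining equations that mention B gives: node(zero, node(zero, one, 4), tup(S, 1, S)) = Y,  node(4, X2, S) = node(4, one, X2).
Delete trivial equation 1 = 1.
Bind Y := node(zero, node(zero, one, 4), tup(S, 1, S)); no other remaining equation mentions Y.
Decompose node/3: 4 = 4,  X2 = one,  S = X2.
Delete trivial equation 4 = 4.
Bind X2 := one; substituting into the remaining equation gives: S = one.
Bind S := one. Substituting into the earlier binding gives Y := node(zero, node(zero, one, 4), tup(one, 1, one)).
Applying the MGU to either side gives g(tup(node(one, one, 1), node(zero, node(zero, one, 4), tup(one, 1, one)), node(4, one, one))).

g(tup(node(one, one, 1), node(zero, node(zero, one, 4), tup(one, 1, one)), node(4, one, one)))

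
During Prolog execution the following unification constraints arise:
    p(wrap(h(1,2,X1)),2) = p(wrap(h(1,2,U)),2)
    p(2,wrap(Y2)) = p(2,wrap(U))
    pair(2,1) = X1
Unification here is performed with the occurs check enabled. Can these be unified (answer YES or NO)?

YES

Decompose p/2: wrap(h(1,2,X1)) = wrap(h(1,2,U)),  2 = 2.
Decompose wrap/1: h(1,2,X1) = h(1,2,U).
Decompose h/3: 1 = 1,  2 = 2,  X1 = U.
Delete trivial equation 1 = 1.
Delete trivial equation 2 = 2.
Bind X1 := U; substituting into the one remaining equation that mentions X1 gives: pair(2,1) = U.
Delete trivial equation 2 = 2.
Decompose p/2: 2 = 2,  wrap(Y2) = wrap(U).
Delete trivial equation 2 = 2.
Decompose wrap/1: Y2 = U.
Bind Y2 := U; no other remaining equation mentions Y2.
Bind U := pair(2,1). Substituting into the earlier bindings gives X1 := pair(2,1), Y2 := pair(2,1).
No equations remain and no clash or occurs-check failure arose, so a unifier exists.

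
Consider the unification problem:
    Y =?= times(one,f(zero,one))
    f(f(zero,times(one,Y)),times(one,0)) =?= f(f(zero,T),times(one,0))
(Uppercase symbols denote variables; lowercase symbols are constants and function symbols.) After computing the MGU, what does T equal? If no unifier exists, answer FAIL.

times(one,times(one,f(zero,one)))

Bind Y := times(one,f(zero,one)); substituting into the remaining equation gives: f(f(zero,times(one,times(one,f(zero,one)))),times(one,0)) =?= f(f(zero,T),times(one,0)).
Decompose f/2: f(zero,times(one,times(one,f(zero,one)))) =?= f(zero,T),  times(one,0) =?= times(one,0).
Decompose f/2: zero =?= zero,  times(one,times(one,f(zero,one))) =?= T.
Delete trivial equation zero =?= zero.
Bind T := times(one,times(one,f(zero,one))); no other remaining equation mentions T.
Delete trivial equation times(one,0) =?= times(one,0).
MGU = { Y -> times(one,f(zero,one)), T -> times(one,times(one,f(zero,one))) }, so T -> times(one,times(one,f(zero,one))).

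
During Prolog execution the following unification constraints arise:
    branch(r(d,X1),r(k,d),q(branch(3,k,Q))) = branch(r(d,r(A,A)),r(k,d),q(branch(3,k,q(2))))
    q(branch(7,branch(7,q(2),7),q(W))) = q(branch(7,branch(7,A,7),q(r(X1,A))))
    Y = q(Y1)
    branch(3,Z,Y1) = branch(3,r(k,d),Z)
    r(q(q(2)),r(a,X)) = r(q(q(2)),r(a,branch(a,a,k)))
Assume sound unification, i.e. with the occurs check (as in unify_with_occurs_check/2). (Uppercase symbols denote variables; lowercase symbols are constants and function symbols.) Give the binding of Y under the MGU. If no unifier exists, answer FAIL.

Decompose branch/3: r(d,X1) = r(d,r(A,A)),  r(k,d) = r(k,d),  q(branch(3,k,Q)) = q(branch(3,k,q(2))).
Decompose r/2: d = d,  X1 = r(A,A).
Delete trivial equation d = d.
Bind X1 := r(A,A); substituting into the one remaining equation that mentions X1 gives: q(branch(7,branch(7,q(2),7),q(W))) = q(branch(7,branch(7,A,7),q(r(r(A,A),A)))).
Delete trivial equation r(k,d) = r(k,d).
Decompose q/1: branch(3,k,Q) = branch(3,k,q(2)).
Decompose branch/3: 3 = 3,  k = k,  Q = q(2).
Delete trivial equation 3 = 3.
Delete trivial equation k = k.
Bind Q := q(2); no other remaining equation mentions Q.
Decompose q/1: branch(7,branch(7,q(2),7),q(W)) = branch(7,branch(7,A,7),q(r(r(A,A),A))).
Decompose branch/3: 7 = 7,  branch(7,q(2),7) = branch(7,A,7),  q(W) = q(r(r(A,A),A)).
Delete trivial equation 7 = 7.
Decompose branch/3: 7 = 7,  q(2) = A,  7 = 7.
Delete trivial equation 7 = 7.
Bind A := q(2); substituting into the one remaining equation that mentions A gives: q(W) = q(r(r(q(2),q(2)),q(2))). Substituting into the earlier binding gives X1 := r(q(2),q(2)).
Delete trivial equation 7 = 7.
Decompose q/1: W = r(r(q(2),q(2)),q(2)).
Bind W := r(r(q(2),q(2)),q(2)); no other remaining equation mentions W.
Bind Y := q(Y1); no other remaining equation mentions Y.
Decompose branch/3: 3 = 3,  Z = r(k,d),  Y1 = Z.
Delete trivial equation 3 = 3.
Bind Z := r(k,d); substituting into the one remaining equation that mentions Z gives: Y1 = r(k,d).
Bind Y1 := r(k,d); no other remaining equation mentions Y1. Substituting into the earlier binding gives Y := q(r(k,d)).
Decompose r/2: q(q(2)) = q(q(2)),  r(a,X) = r(a,branch(a,a,k)).
Delete trivial equation q(q(2)) = q(q(2)).
Decompose r/2: a = a,  X = branch(a,a,k).
Delete trivial equation a = a.
Bind X := branch(a,a,k).
MGU = { X1 = r(q(2),q(2)), Q = q(2), A = q(2), W = r(r(q(2),q(2)),q(2)), Y = q(r(k,d)), Z = r(k,d), Y1 = r(k,d), X = branch(a,a,k) }, so Y = q(r(k,d)).

q(r(k,d))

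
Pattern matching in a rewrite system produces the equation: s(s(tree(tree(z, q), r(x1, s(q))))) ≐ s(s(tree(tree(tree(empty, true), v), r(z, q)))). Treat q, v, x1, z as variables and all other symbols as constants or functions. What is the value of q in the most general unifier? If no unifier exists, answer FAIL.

Decompose s/1: s(tree(tree(z, q), r(x1, s(q)))) ≐ s(tree(tree(tree(empty, true), v), r(z, q))).
Decompose s/1: tree(tree(z, q), r(x1, s(q))) ≐ tree(tree(tree(empty, true), v), r(z, q)).
Decompose tree/2: tree(z, q) ≐ tree(tree(empty, true), v),  r(x1, s(q)) ≐ r(z, q).
Decompose tree/2: z ≐ tree(empty, true),  q ≐ v.
Bind z := tree(empty, true); substituting into the one remaining equation that mentions z gives: r(x1, s(q)) ≐ r(tree(empty, true), q).
Bind q := v; substituting into the remaining equation gives: r(x1, s(v)) ≐ r(tree(empty, true), v).
Decompose r/2: x1 ≐ tree(empty, true),  s(v) ≐ v.
Bind x1 := tree(empty, true); no other remaining equation mentions x1.
Occurs check fails: v occurs in s(v); the equation v ≐ s(v) has no finite solution.

FAIL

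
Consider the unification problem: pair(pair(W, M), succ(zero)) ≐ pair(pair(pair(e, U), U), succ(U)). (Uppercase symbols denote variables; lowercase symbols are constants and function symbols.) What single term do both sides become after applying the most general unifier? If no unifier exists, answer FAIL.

pair(pair(pair(e, zero), zero), succ(zero))

Decompose pair/2: pair(W, M) ≐ pair(pair(e, U), U),  succ(zero) ≐ succ(U).
Decompose pair/2: W ≐ pair(e, U),  M ≐ U.
Bind W := pair(e, U); no other remaining equation mentions W.
Bind M := U; no other remaining equation mentions M.
Decompose succ/1: zero ≐ U.
Bind U := zero. Substituting into the earlier bindings gives W := pair(e, zero), M := zero.
Applying the MGU to either side gives pair(pair(pair(e, zero), zero), succ(zero)).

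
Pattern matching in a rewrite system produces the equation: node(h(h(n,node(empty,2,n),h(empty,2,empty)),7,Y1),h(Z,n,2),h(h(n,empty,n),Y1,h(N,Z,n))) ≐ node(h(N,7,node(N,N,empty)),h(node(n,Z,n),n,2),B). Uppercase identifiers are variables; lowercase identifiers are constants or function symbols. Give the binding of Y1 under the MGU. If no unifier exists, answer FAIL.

FAIL

Decompose node/3: h(h(n,node(empty,2,n),h(empty,2,empty)),7,Y1) ≐ h(N,7,node(N,N,empty)),  h(Z,n,2) ≐ h(node(n,Z,n),n,2),  h(h(n,empty,n),Y1,h(N,Z,n)) ≐ B.
Decompose h/3: h(n,node(empty,2,n),h(empty,2,empty)) ≐ N,  7 ≐ 7,  Y1 ≐ node(N,N,empty).
Bind N := h(n,node(empty,2,n),h(empty,2,empty)); substituting into the 2 remaining equations that mention N gives: Y1 ≐ node(h(n,node(empty,2,n),h(empty,2,empty)),h(n,node(empty,2,n),h(empty,2,empty)),empty),  h(h(n,empty,n),Y1,h(h(n,node(empty,2,n),h(empty,2,empty)),Z,n)) ≐ B.
Delete trivial equation 7 ≐ 7.
Bind Y1 := node(h(n,node(empty,2,n),h(empty,2,empty)),h(n,node(empty,2,n),h(empty,2,empty)),empty); substituting into the one remaining equation that mentions Y1 gives: h(h(n,empty,n),node(h(n,node(empty,2,n),h(empty,2,empty)),h(n,node(empty,2,n),h(empty,2,empty)),empty),h(h(n,node(empty,2,n),h(empty,2,empty)),Z,n)) ≐ B.
Decompose h/3: Z ≐ node(n,Z,n),  n ≐ n,  2 ≐ 2.
Occurs check fails: Z occurs in node(n,Z,n); the equation Z ≐ node(n,Z,n) has no finite solution.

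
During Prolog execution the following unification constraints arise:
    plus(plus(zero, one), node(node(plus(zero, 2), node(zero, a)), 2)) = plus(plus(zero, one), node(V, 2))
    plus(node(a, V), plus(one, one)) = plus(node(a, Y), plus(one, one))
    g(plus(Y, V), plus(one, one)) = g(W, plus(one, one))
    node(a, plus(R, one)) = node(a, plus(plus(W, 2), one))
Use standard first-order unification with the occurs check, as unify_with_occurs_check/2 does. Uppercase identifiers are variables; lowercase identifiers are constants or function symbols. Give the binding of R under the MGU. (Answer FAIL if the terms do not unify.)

plus(plus(node(plus(zero, 2), node(zero, a)), node(plus(zero, 2), node(zero, a))), 2)

Decompose plus/2: plus(zero, one) = plus(zero, one),  node(node(plus(zero, 2), node(zero, a)), 2) = node(V, 2).
Delete trivial equation plus(zero, one) = plus(zero, one).
Decompose node/2: node(plus(zero, 2), node(zero, a)) = V,  2 = 2.
Bind V := node(plus(zero, 2), node(zero, a)); substituting into the 2 remaining equations that mention V gives: plus(node(a, node(plus(zero, 2), node(zero, a))), plus(one, one)) = plus(node(a, Y), plus(one, one)),  g(plus(Y, node(plus(zero, 2), node(zero, a))), plus(one, one)) = g(W, plus(one, one)).
Delete trivial equation 2 = 2.
Decompose plus/2: node(a, node(plus(zero, 2), node(zero, a))) = node(a, Y),  plus(one, one) = plus(one, one).
Decompose node/2: a = a,  node(plus(zero, 2), node(zero, a)) = Y.
Delete trivial equation a = a.
Bind Y := node(plus(zero, 2), node(zero, a)); substituting into the one remaining equation that mentions Y gives: g(plus(node(plus(zero, 2), node(zero, a)), node(plus(zero, 2), node(zero, a))), plus(one, one)) = g(W, plus(one, one)).
Delete trivial equation plus(one, one) = plus(one, one).
Decompose g/2: plus(node(plus(zero, 2), node(zero, a)), node(plus(zero, 2), node(zero, a))) = W,  plus(one, one) = plus(one, one).
Bind W := plus(node(plus(zero, 2), node(zero, a)), node(plus(zero, 2), node(zero, a))); substituting into the one remaining equation that mentions W gives: node(a, plus(R, one)) = node(a, plus(plus(plus(node(plus(zero, 2), node(zero, a)), node(plus(zero, 2), node(zero, a))), 2), one)).
Delete trivial equation plus(one, one) = plus(one, one).
Decompose node/2: a = a,  plus(R, one) = plus(plus(plus(node(plus(zero, 2), node(zero, a)), node(plus(zero, 2), node(zero, a))), 2), one).
Delete trivial equation a = a.
Decompose plus/2: R = plus(plus(node(plus(zero, 2), node(zero, a)), node(plus(zero, 2), node(zero, a))), 2),  one = one.
Bind R := plus(plus(node(plus(zero, 2), node(zero, a)), node(plus(zero, 2), node(zero, a))), 2); no other remaining equation mentions R.
Delete trivial equation one = one.
MGU = { V ↦ node(plus(zero, 2), node(zero, a)), Y ↦ node(plus(zero, 2), node(zero, a)), W ↦ plus(node(plus(zero, 2), node(zero, a)), node(plus(zero, 2), node(zero, a))), R ↦ plus(plus(node(plus(zero, 2), node(zero, a)), node(plus(zero, 2), node(zero, a))), 2) }, so R ↦ plus(plus(node(plus(zero, 2), node(zero, a)), node(plus(zero, 2), node(zero, a))), 2).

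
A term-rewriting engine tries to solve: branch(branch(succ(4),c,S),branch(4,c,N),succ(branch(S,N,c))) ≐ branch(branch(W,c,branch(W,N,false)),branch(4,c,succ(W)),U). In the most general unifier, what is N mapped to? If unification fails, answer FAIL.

Decompose branch/3: branch(succ(4),c,S) ≐ branch(W,c,branch(W,N,false)),  branch(4,c,N) ≐ branch(4,c,succ(W)),  succ(branch(S,N,c)) ≐ U.
Decompose branch/3: succ(4) ≐ W,  c ≐ c,  S ≐ branch(W,N,false).
Bind W := succ(4); substituting into the 2 remaining equations that mention W gives: S ≐ branch(succ(4),N,false),  branch(4,c,N) ≐ branch(4,c,succ(succ(4))).
Delete trivial equation c ≐ c.
Bind S := branch(succ(4),N,false); substituting into the one remaining equation that mentions S gives: succ(branch(branch(succ(4),N,false),N,c)) ≐ U.
Decompose branch/3: 4 ≐ 4,  c ≐ c,  N ≐ succ(succ(4)).
Delete trivial equation 4 ≐ 4.
Delete trivial equation c ≐ c.
Bind N := succ(succ(4)); substituting into the remaining equation gives: succ(branch(branch(succ(4),succ(succ(4)),false),succ(succ(4)),c)) ≐ U. Substituting into the earlier binding gives S := branch(succ(4),succ(succ(4)),false).
Bind U := succ(branch(branch(succ(4),succ(succ(4)),false),succ(succ(4)),c)).
MGU = { W ↦ succ(4), S ↦ branch(succ(4),succ(succ(4)),false), N ↦ succ(succ(4)), U ↦ succ(branch(branch(succ(4),succ(succ(4)),false),succ(succ(4)),c)) }, so N ↦ succ(succ(4)).

succ(succ(4))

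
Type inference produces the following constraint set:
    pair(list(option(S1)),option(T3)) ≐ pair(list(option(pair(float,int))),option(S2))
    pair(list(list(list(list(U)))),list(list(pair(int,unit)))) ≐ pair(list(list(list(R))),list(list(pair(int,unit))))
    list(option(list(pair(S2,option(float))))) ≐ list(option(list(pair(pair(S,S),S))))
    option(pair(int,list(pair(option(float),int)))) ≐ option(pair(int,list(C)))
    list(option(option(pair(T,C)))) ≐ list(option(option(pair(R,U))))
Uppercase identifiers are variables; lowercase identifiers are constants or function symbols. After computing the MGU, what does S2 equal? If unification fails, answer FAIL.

Decompose pair/2: list(option(S1)) ≐ list(option(pair(float,int))),  option(T3) ≐ option(S2).
Decompose list/1: option(S1) ≐ option(pair(float,int)).
Decompose option/1: S1 ≐ pair(float,int).
Bind S1 := pair(float,int); no other remaining equation mentions S1.
Decompose option/1: T3 ≐ S2.
Bind T3 := S2; no other remaining equation mentions T3.
Decompose pair/2: list(list(list(list(U)))) ≐ list(list(list(R))),  list(list(pair(int,unit))) ≐ list(list(pair(int,unit))).
Decompose list/1: list(list(list(U))) ≐ list(list(R)).
Decompose list/1: list(list(U)) ≐ list(R).
Decompose list/1: list(U) ≐ R.
Bind R := list(U); substituting into the one remaining equation that mentions R gives: list(option(option(pair(T,C)))) ≐ list(option(option(pair(list(U),U)))).
Delete trivial equation list(list(pair(int,unit))) ≐ list(list(pair(int,unit))).
Decompose list/1: option(list(pair(S2,option(float)))) ≐ option(list(pair(pair(S,S),S))).
Decompose option/1: list(pair(S2,option(float))) ≐ list(pair(pair(S,S),S)).
Decompose list/1: pair(S2,option(float)) ≐ pair(pair(S,S),S).
Decompose pair/2: S2 ≐ pair(S,S),  option(float) ≐ S.
Bind S2 := pair(S,S); no other remaining equation mentions S2. Substituting into the earlier binding gives T3 := pair(S,S).
Bind S := option(float); no other remaining equation mentions S. Substituting into the earlier bindings gives T3 := pair(option(float),option(float)), S2 := pair(option(float),option(float)).
Decompose option/1: pair(int,list(pair(option(float),int))) ≐ pair(int,list(C)).
Decompose pair/2: int ≐ int,  list(pair(option(float),int)) ≐ list(C).
Delete trivial equation int ≐ int.
Decompose list/1: pair(option(float),int) ≐ C.
Bind C := pair(option(float),int); substituting into the remaining equation gives: list(option(option(pair(T,pair(option(float),int))))) ≐ list(option(option(pair(list(U),U)))).
Decompose list/1: option(option(pair(T,pair(option(float),int)))) ≐ option(option(pair(list(U),U))).
Decompose option/1: option(pair(T,pair(option(float),int))) ≐ option(pair(list(U),U)).
Decompose option/1: pair(T,pair(option(float),int)) ≐ pair(list(U),U).
Decompose pair/2: T ≐ list(U),  pair(option(float),int) ≐ U.
Bind T := list(U); no other remaining equation mentions T.
Bind U := pair(option(float),int). Substituting into the earlier bindings gives R := list(pair(option(float),int)), T := list(pair(option(float),int)).
MGU = { S1 := pair(float,int), T3 := pair(option(float),option(float)), R := list(pair(option(float),int)), S2 := pair(option(float),option(float)), S := option(float), C := pair(option(float),int), T := list(pair(option(float),int)), U := pair(option(float),int) }, so S2 := pair(option(float),option(float)).

pair(option(float),option(float))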